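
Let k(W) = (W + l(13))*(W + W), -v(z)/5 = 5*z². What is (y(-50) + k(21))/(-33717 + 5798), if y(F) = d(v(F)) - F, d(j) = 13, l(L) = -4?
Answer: -777/27919 ≈ -0.027831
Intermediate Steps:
v(z) = -25*z²
k(W) = 2*W*(-4 + W) (k(W) = (W - 4)*(W + W) = (-4 + W)*(2*W) = 2*W*(-4 + W))
y(F) = 13 - F
(y(-50) + k(21))/(-33717 + 5798) = ((13 - 1*(-50)) + 2*21*(-4 + 21))/(-33717 + 5798) = ((13 + 50) + 2*21*17)/(-27919) = (63 + 714)*(-1/27919) = 777*(-1/27919) = -777/27919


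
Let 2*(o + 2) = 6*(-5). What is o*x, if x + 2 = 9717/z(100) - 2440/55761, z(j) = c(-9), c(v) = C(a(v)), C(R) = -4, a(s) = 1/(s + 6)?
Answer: 9218853245/223044 ≈ 41332.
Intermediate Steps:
a(s) = 1/(6 + s)
c(v) = -4
z(j) = -4
o = -17 (o = -2 + (6*(-5))/2 = -2 + (½)*(-30) = -2 - 15 = -17)
x = -542285485/223044 (x = -2 + (9717/(-4) - 2440/55761) = -2 + (9717*(-¼) - 2440*1/55761) = -2 + (-9717/4 - 2440/55761) = -2 - 541839397/223044 = -542285485/223044 ≈ -2431.3)
o*x = -17*(-542285485/223044) = 9218853245/223044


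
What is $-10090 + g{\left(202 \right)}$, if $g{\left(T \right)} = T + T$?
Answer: $-9686$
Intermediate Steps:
$g{\left(T \right)} = 2 T$
$-10090 + g{\left(202 \right)} = -10090 + 2 \cdot 202 = -10090 + 404 = -9686$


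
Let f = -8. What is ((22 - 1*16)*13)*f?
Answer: -624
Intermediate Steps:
((22 - 1*16)*13)*f = ((22 - 1*16)*13)*(-8) = ((22 - 16)*13)*(-8) = (6*13)*(-8) = 78*(-8) = -624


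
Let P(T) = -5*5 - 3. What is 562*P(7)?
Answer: -15736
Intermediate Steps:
P(T) = -28 (P(T) = -25 - 3 = -28)
562*P(7) = 562*(-28) = -15736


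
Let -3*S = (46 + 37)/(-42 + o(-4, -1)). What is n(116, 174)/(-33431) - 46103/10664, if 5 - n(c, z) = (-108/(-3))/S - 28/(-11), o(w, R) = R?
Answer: -1406658094057/325491971992 ≈ -4.3216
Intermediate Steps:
S = 83/129 (S = -(46 + 37)/(3*(-42 - 1)) = -83/(3*(-43)) = -83*(-1)/(3*43) = -1/3*(-83/43) = 83/129 ≈ 0.64341)
n(c, z) = -48843/913 (n(c, z) = 5 - ((-108/(-3))/(83/129) - 28/(-11)) = 5 - (-108*(-1/3)*(129/83) - 28*(-1/11)) = 5 - (36*(129/83) + 28/11) = 5 - (4644/83 + 28/11) = 5 - 1*53408/913 = 5 - 53408/913 = -48843/913)
n(116, 174)/(-33431) - 46103/10664 = -48843/913/(-33431) - 46103/10664 = -48843/913*(-1/33431) - 46103*1/10664 = 48843/30522503 - 46103/10664 = -1406658094057/325491971992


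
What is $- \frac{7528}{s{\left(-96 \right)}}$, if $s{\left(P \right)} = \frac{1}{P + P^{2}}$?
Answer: $-68655360$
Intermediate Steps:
$- \frac{7528}{s{\left(-96 \right)}} = - \frac{7528}{\frac{1}{-96} \frac{1}{1 - 96}} = - \frac{7528}{\left(- \frac{1}{96}\right) \frac{1}{-95}} = - \frac{7528}{\left(- \frac{1}{96}\right) \left(- \frac{1}{95}\right)} = - 7528 \frac{1}{\frac{1}{9120}} = \left(-7528\right) 9120 = -68655360$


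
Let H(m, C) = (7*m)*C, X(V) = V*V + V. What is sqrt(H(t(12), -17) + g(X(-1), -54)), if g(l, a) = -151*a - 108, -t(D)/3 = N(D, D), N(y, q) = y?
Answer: 3*sqrt(1370) ≈ 111.04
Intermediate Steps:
X(V) = V + V**2 (X(V) = V**2 + V = V + V**2)
t(D) = -3*D
g(l, a) = -108 - 151*a
H(m, C) = 7*C*m
sqrt(H(t(12), -17) + g(X(-1), -54)) = sqrt(7*(-17)*(-3*12) + (-108 - 151*(-54))) = sqrt(7*(-17)*(-36) + (-108 + 8154)) = sqrt(4284 + 8046) = sqrt(12330) = 3*sqrt(1370)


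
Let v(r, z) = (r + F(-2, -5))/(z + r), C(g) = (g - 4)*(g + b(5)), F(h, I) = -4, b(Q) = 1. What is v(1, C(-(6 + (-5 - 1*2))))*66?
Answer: 198/5 ≈ 39.600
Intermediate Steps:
C(g) = (1 + g)*(-4 + g) (C(g) = (g - 4)*(g + 1) = (-4 + g)*(1 + g) = (1 + g)*(-4 + g))
v(r, z) = (-4 + r)/(r + z) (v(r, z) = (r - 4)/(z + r) = (-4 + r)/(r + z))
v(1, C(-(6 + (-5 - 1*2))))*66 = ((-4 + 1)/(1 + (-4 + (-(6 + (-5 - 1*2)))² - (-3)*(6 + (-5 - 1*2)))))*66 = (-3/(1 + (-4 + (-(6 + (-5 - 2)))² - (-3)*(6 + (-5 - 2)))))*66 = (-3/(1 + (-4 + (-(6 - 7))² - (-3)*(6 - 7))))*66 = (-3/(1 + (-4 + (-1*(-1))² - (-3)*(-1))))*66 = (-3/(1 + (-4 + 1² - 3*1)))*66 = (-3/(1 + (-4 + 1 - 3)))*66 = (-3/(1 - 6))*66 = (-3/(-5))*66 = -⅕*(-3)*66 = (⅗)*66 = 198/5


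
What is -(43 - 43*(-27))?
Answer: -1204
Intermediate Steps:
-(43 - 43*(-27)) = -(43 + 1161) = -1*1204 = -1204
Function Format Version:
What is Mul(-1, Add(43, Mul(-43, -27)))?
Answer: -1204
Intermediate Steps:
Mul(-1, Add(43, Mul(-43, -27))) = Mul(-1, Add(43, 1161)) = Mul(-1, 1204) = -1204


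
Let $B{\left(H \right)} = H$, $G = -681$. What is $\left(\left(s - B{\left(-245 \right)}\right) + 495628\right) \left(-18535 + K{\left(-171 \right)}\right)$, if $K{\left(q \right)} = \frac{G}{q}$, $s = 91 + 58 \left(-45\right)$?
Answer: $- \frac{27427054888}{3} \approx -9.1424 \cdot 10^{9}$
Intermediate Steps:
$s = -2519$ ($s = 91 - 2610 = -2519$)
$K{\left(q \right)} = - \frac{681}{q}$
$\left(\left(s - B{\left(-245 \right)}\right) + 495628\right) \left(-18535 + K{\left(-171 \right)}\right) = \left(\left(-2519 - -245\right) + 495628\right) \left(-18535 - \frac{681}{-171}\right) = \left(\left(-2519 + 245\right) + 495628\right) \left(-18535 - - \frac{227}{57}\right) = \left(-2274 + 495628\right) \left(-18535 + \frac{227}{57}\right) = 493354 \left(- \frac{1056268}{57}\right) = - \frac{27427054888}{3}$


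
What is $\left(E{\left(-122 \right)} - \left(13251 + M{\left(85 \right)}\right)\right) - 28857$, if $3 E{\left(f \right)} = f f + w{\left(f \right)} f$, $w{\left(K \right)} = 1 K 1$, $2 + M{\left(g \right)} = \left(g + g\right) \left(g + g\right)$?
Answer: $- \frac{183250}{3} \approx -61083.0$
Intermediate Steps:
$M{\left(g \right)} = -2 + 4 g^{2}$ ($M{\left(g \right)} = -2 + \left(g + g\right) \left(g + g\right) = -2 + 2 g 2 g = -2 + 4 g^{2}$)
$w{\left(K \right)} = K$ ($w{\left(K \right)} = K 1 = K$)
$E{\left(f \right)} = \frac{2 f^{2}}{3}$ ($E{\left(f \right)} = \frac{f f + f f}{3} = \frac{f^{2} + f^{2}}{3} = \frac{2 f^{2}}{3}$)
$\left(E{\left(-122 \right)} - \left(13251 + M{\left(85 \right)}\right)\right) - 28857 = \left(\frac{2 \left(-122\right)^{2}}{3} - \left(13249 + 28900\right)\right) - 28857 = \left(\frac{2}{3} \cdot 14884 - \left(13249 + 28900\right)\right) - 28857 = \left(\frac{29768}{3} - 42149\right) - 28857 = - \frac{96679}{3} - 28857 = - \frac{183250}{3}$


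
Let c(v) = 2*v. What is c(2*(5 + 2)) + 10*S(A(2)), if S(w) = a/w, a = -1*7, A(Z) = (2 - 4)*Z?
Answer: 91/2 ≈ 45.500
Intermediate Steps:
A(Z) = -2*Z
a = -7
S(w) = -7/w
c(2*(5 + 2)) + 10*S(A(2)) = 2*(2*(5 + 2)) + 10*(-7/((-2*2))) = 2*(2*7) + 10*(-7/(-4)) = 2*14 + 10*(-7*(-¼)) = 28 + 10*(7/4) = 28 + 35/2 = 91/2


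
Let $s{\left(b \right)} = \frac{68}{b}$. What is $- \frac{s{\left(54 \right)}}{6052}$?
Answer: $- \frac{1}{4806} \approx -0.00020807$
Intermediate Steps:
$- \frac{s{\left(54 \right)}}{6052} = - \frac{68 \cdot \frac{1}{54}}{6052} = - \frac{34}{27 \cdot 6052} = \left(-1\right) \frac{1}{4806} = - \frac{1}{4806}$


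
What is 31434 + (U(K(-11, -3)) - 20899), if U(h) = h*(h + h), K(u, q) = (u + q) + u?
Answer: 11785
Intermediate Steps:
K(u, q) = q + 2*u (K(u, q) = (q + u) + u = q + 2*u)
U(h) = 2*h² (U(h) = h*(2*h) = 2*h²)
31434 + (U(K(-11, -3)) - 20899) = 31434 + (2*(-3 + 2*(-11))² - 20899) = 31434 + (2*(-3 - 22)² - 20899) = 31434 + (2*(-25)² - 20899) = 31434 + (2*625 - 20899) = 31434 + (1250 - 20899) = 31434 - 19649 = 11785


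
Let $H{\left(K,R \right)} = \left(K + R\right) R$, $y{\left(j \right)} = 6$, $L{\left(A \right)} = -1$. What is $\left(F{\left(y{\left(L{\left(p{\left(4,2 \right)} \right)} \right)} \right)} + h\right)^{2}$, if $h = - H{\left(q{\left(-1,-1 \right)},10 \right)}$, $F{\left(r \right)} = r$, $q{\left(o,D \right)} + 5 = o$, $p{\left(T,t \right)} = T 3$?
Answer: $1156$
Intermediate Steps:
$p{\left(T,t \right)} = 3 T$
$q{\left(o,D \right)} = -5 + o$
$H{\left(K,R \right)} = R \left(K + R\right)$
$h = -40$ ($h = - 10 \left(\left(-5 - 1\right) + 10\right) = - 10 \left(-6 + 10\right) = - 10 \cdot 4 = \left(-1\right) 40 = -40$)
$\left(F{\left(y{\left(L{\left(p{\left(4,2 \right)} \right)} \right)} \right)} + h\right)^{2} = \left(6 - 40\right)^{2} = \left(-34\right)^{2} = 1156$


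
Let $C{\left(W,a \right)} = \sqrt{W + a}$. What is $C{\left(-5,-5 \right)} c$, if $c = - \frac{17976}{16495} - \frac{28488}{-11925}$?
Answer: $\frac{17036384 i \sqrt{10}}{13113525} \approx 4.1083 i$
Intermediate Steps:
$c = \frac{17036384}{13113525}$ ($c = \left(-17976\right) \frac{1}{16495} - - \frac{9496}{3975} = - \frac{17976}{16495} + \frac{9496}{3975} = \frac{17036384}{13113525} \approx 1.2991$)
$C{\left(-5,-5 \right)} c = \sqrt{-5 - 5} \cdot \frac{17036384}{13113525} = \sqrt{-10} \cdot \frac{17036384}{13113525} = i \sqrt{10} \cdot \frac{17036384}{13113525} = \frac{17036384 i \sqrt{10}}{13113525}$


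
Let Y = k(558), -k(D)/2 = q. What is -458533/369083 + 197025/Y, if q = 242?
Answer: -6630955277/16239652 ≈ -408.32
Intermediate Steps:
k(D) = -484 (k(D) = -2*242 = -484)
Y = -484
-458533/369083 + 197025/Y = -458533/369083 + 197025/(-484) = -458533*1/369083 + 197025*(-1/484) = -458533/369083 - 197025/484 = -6630955277/16239652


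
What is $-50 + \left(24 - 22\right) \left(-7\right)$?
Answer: $-64$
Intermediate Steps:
$-50 + \left(24 - 22\right) \left(-7\right) = -50 + 2 \left(-7\right) = -50 - 14 = -64$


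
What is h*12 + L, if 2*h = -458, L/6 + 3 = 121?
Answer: -2040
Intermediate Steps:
L = 708 (L = -18 + 6*121 = -18 + 726 = 708)
h = -229 (h = (1/2)*(-458) = -229)
h*12 + L = -229*12 + 708 = -2748 + 708 = -2040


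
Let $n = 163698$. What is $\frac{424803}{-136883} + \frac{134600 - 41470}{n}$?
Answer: $- \frac{28395743852}{11203736667} \approx -2.5345$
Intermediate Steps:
$\frac{424803}{-136883} + \frac{134600 - 41470}{n} = \frac{424803}{-136883} + \frac{134600 - 41470}{163698} = 424803 \left(- \frac{1}{136883}\right) + \left(134600 - 41470\right) \frac{1}{163698} = - \frac{424803}{136883} + 93130 \cdot \frac{1}{163698} = - \frac{424803}{136883} + \frac{46565}{81849} = - \frac{28395743852}{11203736667}$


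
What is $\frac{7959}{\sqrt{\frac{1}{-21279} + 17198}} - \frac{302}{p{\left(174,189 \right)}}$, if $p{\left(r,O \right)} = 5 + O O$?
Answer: $- \frac{151}{17863} + \frac{1137 \sqrt{7787182852239}}{52279463} \approx 60.682$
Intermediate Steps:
$p{\left(r,O \right)} = 5 + O^{2}$
$\frac{7959}{\sqrt{\frac{1}{-21279} + 17198}} - \frac{302}{p{\left(174,189 \right)}} = \frac{7959}{\sqrt{\frac{1}{-21279} + 17198}} - \frac{302}{5 + 189^{2}} = \frac{7959}{\sqrt{- \frac{1}{21279} + 17198}} - \frac{302}{5 + 35721} = \frac{7959}{\sqrt{\frac{365956241}{21279}}} - \frac{302}{35726} = \frac{7959}{\frac{1}{21279} \sqrt{7787182852239}} - \frac{151}{17863} = 7959 \frac{\sqrt{7787182852239}}{365956241} - \frac{151}{17863} = \frac{1137 \sqrt{7787182852239}}{52279463} - \frac{151}{17863} = - \frac{151}{17863} + \frac{1137 \sqrt{7787182852239}}{52279463}$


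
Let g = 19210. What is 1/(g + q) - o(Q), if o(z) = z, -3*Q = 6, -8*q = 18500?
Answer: 67592/33795 ≈ 2.0001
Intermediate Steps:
q = -4625/2 (q = -⅛*18500 = -4625/2 ≈ -2312.5)
Q = -2 (Q = -⅓*6 = -2)
1/(g + q) - o(Q) = 1/(19210 - 4625/2) - 1*(-2) = 1/(33795/2) + 2 = 2/33795 + 2 = 67592/33795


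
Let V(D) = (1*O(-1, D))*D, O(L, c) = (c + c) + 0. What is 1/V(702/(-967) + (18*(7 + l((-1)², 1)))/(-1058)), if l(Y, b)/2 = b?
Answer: 261676240849/404433198450 ≈ 0.64702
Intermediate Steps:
l(Y, b) = 2*b
O(L, c) = 2*c (O(L, c) = 2*c + 0 = 2*c)
V(D) = 2*D² (V(D) = (1*(2*D))*D = (2*D)*D = 2*D²)
1/V(702/(-967) + (18*(7 + l((-1)², 1)))/(-1058)) = 1/(2*(702/(-967) + (18*(7 + 2*1))/(-1058))²) = 1/(2*(702*(-1/967) + (18*(7 + 2))*(-1/1058))²) = 1/(2*(-702/967 + (18*9)*(-1/1058))²) = 1/(2*(-702/967 + 162*(-1/1058))²) = 1/(2*(-702/967 - 81/529)²) = 1/(2*(-449685/511543)²) = 1/(2*(202216599225/261676240849)) = 1/(404433198450/261676240849) = 261676240849/404433198450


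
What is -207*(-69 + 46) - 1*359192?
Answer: -354431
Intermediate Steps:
-207*(-69 + 46) - 1*359192 = -207*(-23) - 359192 = 4761 - 359192 = -354431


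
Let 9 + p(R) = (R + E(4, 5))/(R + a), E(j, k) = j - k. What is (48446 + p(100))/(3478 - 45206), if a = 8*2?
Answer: -5618791/4840448 ≈ -1.1608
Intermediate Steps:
a = 16
p(R) = -9 + (-1 + R)/(16 + R) (p(R) = -9 + (R + (4 - 1*5))/(R + 16) = -9 + (R + (4 - 5))/(16 + R) = -9 + (R - 1)/(16 + R) = -9 + (-1 + R)/(16 + R))
(48446 + p(100))/(3478 - 45206) = (48446 + (-145 - 8*100)/(16 + 100))/(3478 - 45206) = (48446 + (-145 - 800)/116)/(-41728) = (48446 + (1/116)*(-945))*(-1/41728) = (48446 - 945/116)*(-1/41728) = (5618791/116)*(-1/41728) = -5618791/4840448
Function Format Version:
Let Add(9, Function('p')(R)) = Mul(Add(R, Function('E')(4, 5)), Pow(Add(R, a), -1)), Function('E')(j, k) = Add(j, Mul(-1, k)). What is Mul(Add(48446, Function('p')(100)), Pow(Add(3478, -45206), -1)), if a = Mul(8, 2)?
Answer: Rational(-5618791, 4840448) ≈ -1.1608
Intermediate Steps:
a = 16
Function('p')(R) = Add(-9, Mul(Pow(Add(16, R), -1), Add(-1, R))) (Function('p')(R) = Add(-9, Mul(Add(R, Add(4, Mul(-1, 5))), Pow(Add(R, 16), -1))) = Add(-9, Mul(Add(R, Add(4, -5)), Pow(Add(16, R), -1))) = Add(-9, Mul(Add(R, -1), Pow(Add(16, R), -1))) = Add(-9, Mul(Add(-1, R), Pow(Add(16, R), -1))) = Add(-9, Mul(Pow(Add(16, R), -1), Add(-1, R))))
Mul(Add(48446, Function('p')(100)), Pow(Add(3478, -45206), -1)) = Mul(Add(48446, Mul(Pow(Add(16, 100), -1), Add(-145, Mul(-8, 100)))), Pow(Add(3478, -45206), -1)) = Mul(Add(48446, Mul(Pow(116, -1), Add(-145, -800))), Pow(-41728, -1)) = Mul(Add(48446, Mul(Rational(1, 116), -945)), Rational(-1, 41728)) = Mul(Add(48446, Rational(-945, 116)), Rational(-1, 41728)) = Mul(Rational(5618791, 116), Rational(-1, 41728)) = Rational(-5618791, 4840448)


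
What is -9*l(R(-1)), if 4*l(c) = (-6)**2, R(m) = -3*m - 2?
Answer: -81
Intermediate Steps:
R(m) = -2 - 3*m
l(c) = 9 (l(c) = (1/4)*(-6)**2 = (1/4)*36 = 9)
-9*l(R(-1)) = -9*9 = -81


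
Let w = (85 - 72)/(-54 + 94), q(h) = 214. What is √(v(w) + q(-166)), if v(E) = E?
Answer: √85730/20 ≈ 14.640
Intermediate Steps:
w = 13/40 ≈ 0.32500
√(v(w) + q(-166)) = √(13/40 + 214) = √(8573/40) = √85730/20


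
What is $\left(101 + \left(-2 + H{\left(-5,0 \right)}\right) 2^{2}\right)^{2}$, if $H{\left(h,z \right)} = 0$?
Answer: $8649$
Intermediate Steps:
$\left(101 + \left(-2 + H{\left(-5,0 \right)}\right) 2^{2}\right)^{2} = \left(101 + \left(-2 + 0\right) 2^{2}\right)^{2} = \left(101 - 8\right)^{2} = 93^{2} = 8649$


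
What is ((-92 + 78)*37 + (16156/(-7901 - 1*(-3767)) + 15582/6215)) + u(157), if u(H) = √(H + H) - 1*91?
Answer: -7841457421/12846405 + √314 ≈ -592.68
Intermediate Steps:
u(H) = -91 + √2*√H (u(H) = √(2*H) - 91 = √2*√H - 91 = -91 + √2*√H)
((-92 + 78)*37 + (16156/(-7901 - 1*(-3767)) + 15582/6215)) + u(157) = ((-92 + 78)*37 + (16156/(-7901 - 1*(-3767)) + 15582/6215)) + (-91 + √2*√157) = (-14*37 + (16156/(-7901 + 3767) + 15582*(1/6215))) + (-91 + √314) = (-518 + (16156/(-4134) + 15582/6215)) + (-91 + √314) = (-518 + (16156*(-1/4134) + 15582/6215)) + (-91 + √314) = (-518 + (-8078/2067 + 15582/6215)) + (-91 + √314) = (-518 - 17996776/12846405) + (-91 + √314) = -6672434566/12846405 + (-91 + √314) = -7841457421/12846405 + √314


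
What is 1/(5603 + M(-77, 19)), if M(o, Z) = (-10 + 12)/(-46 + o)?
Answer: 123/689167 ≈ 0.00017848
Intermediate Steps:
M(o, Z) = 2/(-46 + o)
1/(5603 + M(-77, 19)) = 1/(5603 + 2/(-46 - 77)) = 1/(5603 + 2/(-123)) = 1/(5603 + 2*(-1/123)) = 1/(5603 - 2/123) = 1/(689167/123) = 123/689167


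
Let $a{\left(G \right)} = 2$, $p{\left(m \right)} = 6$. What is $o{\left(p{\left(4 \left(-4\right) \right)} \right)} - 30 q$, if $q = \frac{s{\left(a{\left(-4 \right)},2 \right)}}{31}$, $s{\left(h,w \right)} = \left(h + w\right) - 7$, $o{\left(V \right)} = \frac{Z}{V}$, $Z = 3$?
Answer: $\frac{211}{62} \approx 3.4032$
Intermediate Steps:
$o{\left(V \right)} = \frac{3}{V}$
$s{\left(h,w \right)} = -7 + h + w$
$q = - \frac{3}{31}$ ($q = \frac{-7 + 2 + 2}{31} = \left(-3\right) \frac{1}{31} = - \frac{3}{31} \approx -0.096774$)
$o{\left(p{\left(4 \left(-4\right) \right)} \right)} - 30 q = \frac{3}{6} - - \frac{90}{31} = 3 \cdot \frac{1}{6} + \frac{90}{31} = \frac{1}{2} + \frac{90}{31} = \frac{211}{62}$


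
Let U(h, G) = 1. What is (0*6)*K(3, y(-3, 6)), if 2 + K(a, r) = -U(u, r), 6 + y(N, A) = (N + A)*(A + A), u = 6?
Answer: 0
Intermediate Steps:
y(N, A) = -6 + 2*A*(A + N) (y(N, A) = -6 + (N + A)*(A + A) = -6 + (A + N)*(2*A) = -6 + 2*A*(A + N))
K(a, r) = -3 (K(a, r) = -2 - 1*1 = -2 - 1 = -3)
(0*6)*K(3, y(-3, 6)) = (0*6)*(-3) = 0*(-3) = 0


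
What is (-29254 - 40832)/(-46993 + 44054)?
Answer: 70086/2939 ≈ 23.847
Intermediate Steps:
(-29254 - 40832)/(-46993 + 44054) = -70086/(-2939) = -70086*(-1/2939) = 70086/2939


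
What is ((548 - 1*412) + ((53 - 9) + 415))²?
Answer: 354025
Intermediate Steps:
((548 - 1*412) + ((53 - 9) + 415))² = ((548 - 412) + (44 + 415))² = (136 + 459)² = 595² = 354025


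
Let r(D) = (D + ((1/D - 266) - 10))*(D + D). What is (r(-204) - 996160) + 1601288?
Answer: 800970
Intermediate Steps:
r(D) = 2*D*(-276 + D + 1/D) (r(D) = (D + ((-266 + 1/D) - 10))*(2*D) = (D + (-276 + 1/D))*(2*D) = (-276 + D + 1/D)*(2*D) = 2*D*(-276 + D + 1/D))
(r(-204) - 996160) + 1601288 = ((2 - 552*(-204) + 2*(-204)²) - 996160) + 1601288 = ((2 + 112608 + 2*41616) - 996160) + 1601288 = ((2 + 112608 + 83232) - 996160) + 1601288 = (195842 - 996160) + 1601288 = -800318 + 1601288 = 800970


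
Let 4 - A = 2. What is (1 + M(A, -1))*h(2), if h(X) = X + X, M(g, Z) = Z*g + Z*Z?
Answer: 0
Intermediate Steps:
A = 2 (A = 4 - 1*2 = 4 - 2 = 2)
M(g, Z) = Z**2 + Z*g (M(g, Z) = Z*g + Z**2 = Z**2 + Z*g)
h(X) = 2*X
(1 + M(A, -1))*h(2) = (1 - (-1 + 2))*(2*2) = (1 - 1*1)*4 = (1 - 1)*4 = 0*4 = 0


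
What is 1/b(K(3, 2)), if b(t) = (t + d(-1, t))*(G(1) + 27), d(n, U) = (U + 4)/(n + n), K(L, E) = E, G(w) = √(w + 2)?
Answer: -9/242 + √3/726 ≈ -0.034804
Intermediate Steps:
G(w) = √(2 + w)
d(n, U) = (4 + U)/(2*n) (d(n, U) = (4 + U)/((2*n)) = (4 + U)*(1/(2*n)) = (4 + U)/(2*n))
b(t) = (-2 + t/2)*(27 + √3) (b(t) = (t + (½)*(4 + t)/(-1))*(√(2 + 1) + 27) = (t + (½)*(-1)*(4 + t))*(√3 + 27) = (t + (-2 - t/2))*(27 + √3) = (-2 + t/2)*(27 + √3))
1/b(K(3, 2)) = 1/(-54 - 2*√3 + (27/2)*2 + (½)*2*√3) = 1/(-54 - 2*√3 + 27 + √3) = 1/(-27 - √3)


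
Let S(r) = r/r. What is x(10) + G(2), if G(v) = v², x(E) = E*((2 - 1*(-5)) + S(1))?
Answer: 84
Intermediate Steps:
S(r) = 1
x(E) = 8*E (x(E) = E*((2 - 1*(-5)) + 1) = E*((2 + 5) + 1) = E*(7 + 1) = E*8 = 8*E)
x(10) + G(2) = 8*10 + 2² = 80 + 4 = 84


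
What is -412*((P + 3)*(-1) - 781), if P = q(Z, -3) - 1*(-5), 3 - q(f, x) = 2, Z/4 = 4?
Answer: 325480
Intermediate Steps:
Z = 16 (Z = 4*4 = 16)
q(f, x) = 1 (q(f, x) = 3 - 1*2 = 3 - 2 = 1)
P = 6 (P = 1 - 1*(-5) = 1 + 5 = 6)
-412*((P + 3)*(-1) - 781) = -412*((6 + 3)*(-1) - 781) = -412*(9*(-1) - 781) = -412*(-9 - 781) = -412*(-790) = 325480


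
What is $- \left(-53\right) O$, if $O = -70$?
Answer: $-3710$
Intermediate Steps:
$- \left(-53\right) O = - \left(-53\right) \left(-70\right) = \left(-1\right) 3710 = -3710$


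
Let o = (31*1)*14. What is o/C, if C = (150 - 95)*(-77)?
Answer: -62/605 ≈ -0.10248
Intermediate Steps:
C = -4235 (C = 55*(-77) = -4235)
o = 434 (o = 31*14 = 434)
o/C = 434/(-4235) = 434*(-1/4235) = -62/605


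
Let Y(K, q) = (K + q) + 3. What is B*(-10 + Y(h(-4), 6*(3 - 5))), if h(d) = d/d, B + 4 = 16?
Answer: -216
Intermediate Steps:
B = 12 (B = -4 + 16 = 12)
h(d) = 1
Y(K, q) = 3 + K + q
B*(-10 + Y(h(-4), 6*(3 - 5))) = 12*(-10 + (3 + 1 + 6*(3 - 5))) = 12*(-10 + (3 + 1 + 6*(-2))) = 12*(-10 + (3 + 1 - 12)) = 12*(-10 - 8) = 12*(-18) = -216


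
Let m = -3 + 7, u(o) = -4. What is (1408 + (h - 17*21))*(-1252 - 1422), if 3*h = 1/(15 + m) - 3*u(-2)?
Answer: -160803664/57 ≈ -2.8211e+6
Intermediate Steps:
m = 4
h = 229/57 (h = (1/(15 + 4) - 3*(-4))/3 = (1/19 + 12)/3 = (1/3)*(229/19) = 229/57 ≈ 4.0175)
(1408 + (h - 17*21))*(-1252 - 1422) = (1408 + (229/57 - 17*21))*(-1252 - 1422) = (1408 + (229/57 - 357))*(-2674) = (1408 - 20120/57)*(-2674) = (60136/57)*(-2674) = -160803664/57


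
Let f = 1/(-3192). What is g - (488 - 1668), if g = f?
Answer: 3766559/3192 ≈ 1180.0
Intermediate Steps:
f = -1/3192 ≈ -0.00031328
g = -1/3192 ≈ -0.00031328
g - (488 - 1668) = -1/3192 - (488 - 1668) = -1/3192 - 1*(-1180) = -1/3192 + 1180 = 3766559/3192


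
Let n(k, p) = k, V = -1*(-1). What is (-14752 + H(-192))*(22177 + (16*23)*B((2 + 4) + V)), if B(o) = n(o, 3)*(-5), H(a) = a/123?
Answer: -5623718112/41 ≈ -1.3716e+8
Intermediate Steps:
V = 1
H(a) = a/123 (H(a) = a*(1/123) = a/123)
B(o) = -5*o (B(o) = o*(-5) = -5*o)
(-14752 + H(-192))*(22177 + (16*23)*B((2 + 4) + V)) = (-14752 + (1/123)*(-192))*(22177 + (16*23)*(-5*((2 + 4) + 1))) = (-14752 - 64/41)*(22177 + 368*(-5*(6 + 1))) = -604896*(22177 + 368*(-5*7))/41 = -604896*(22177 + 368*(-35))/41 = -604896*(22177 - 12880)/41 = -604896/41*9297 = -5623718112/41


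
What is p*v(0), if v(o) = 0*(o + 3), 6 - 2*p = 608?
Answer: 0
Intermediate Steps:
p = -301 (p = 3 - ½*608 = 3 - 304 = -301)
v(o) = 0 (v(o) = 0*(3 + o) = 0)
p*v(0) = -301*0 = 0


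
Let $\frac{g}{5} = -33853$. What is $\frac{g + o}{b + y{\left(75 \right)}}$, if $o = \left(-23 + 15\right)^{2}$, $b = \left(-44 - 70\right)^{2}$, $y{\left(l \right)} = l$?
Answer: $- \frac{169201}{13071} \approx -12.945$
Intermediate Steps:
$g = -169265$ ($g = 5 \left(-33853\right) = -169265$)
$b = 12996$ ($b = \left(-114\right)^{2} = 12996$)
$o = 64$ ($o = \left(-8\right)^{2} = 64$)
$\frac{g + o}{b + y{\left(75 \right)}} = \frac{-169265 + 64}{12996 + 75} = - \frac{169201}{13071}$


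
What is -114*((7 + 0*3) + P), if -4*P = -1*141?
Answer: -9633/2 ≈ -4816.5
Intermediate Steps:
P = 141/4 (P = -(-1)*141/4 = -1/4*(-141) = 141/4 ≈ 35.250)
-114*((7 + 0*3) + P) = -114*((7 + 0*3) + 141/4) = -114*((7 + 0) + 141/4) = -114*(7 + 141/4) = -114*169/4 = -9633/2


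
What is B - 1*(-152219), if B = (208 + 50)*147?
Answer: 190145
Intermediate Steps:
B = 37926 (B = 258*147 = 37926)
B - 1*(-152219) = 37926 - 1*(-152219) = 37926 + 152219 = 190145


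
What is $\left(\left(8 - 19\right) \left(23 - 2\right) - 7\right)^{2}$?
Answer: $56644$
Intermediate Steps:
$\left(\left(8 - 19\right) \left(23 - 2\right) - 7\right)^{2} = \left(- 11 \left(23 - 2\right) - 7\right)^{2} = \left(\left(-11\right) 21 - 7\right)^{2} = \left(-231 - 7\right)^{2} = \left(-238\right)^{2} = 56644$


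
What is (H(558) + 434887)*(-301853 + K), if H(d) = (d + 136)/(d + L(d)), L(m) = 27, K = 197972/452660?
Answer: -8690414104152621428/66201525 ≈ -1.3127e+11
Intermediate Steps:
K = 49493/113165 (K = 197972*(1/452660) = 49493/113165 ≈ 0.43735)
H(d) = (136 + d)/(27 + d) (H(d) = (d + 136)/(d + 27) = (136 + d)/(27 + d))
(H(558) + 434887)*(-301853 + K) = ((136 + 558)/(27 + 558) + 434887)*(-301853 + 49493/113165) = (694/585 + 434887)*(-34159145252/113165) = (254409589/585)*(-34159145252/113165) = -8690414104152621428/66201525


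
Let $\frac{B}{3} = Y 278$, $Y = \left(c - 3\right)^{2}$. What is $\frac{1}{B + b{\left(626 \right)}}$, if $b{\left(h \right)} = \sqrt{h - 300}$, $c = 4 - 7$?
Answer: $\frac{15012}{450720125} - \frac{\sqrt{326}}{901440250} \approx 3.3287 \cdot 10^{-5}$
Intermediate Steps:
$c = -3$
$b{\left(h \right)} = \sqrt{-300 + h}$
$Y = 36$ ($Y = \left(-3 - 3\right)^{2} = \left(-6\right)^{2} = 36$)
$B = 30024$ ($B = 3 \cdot 36 \cdot 278 = 3 \cdot 10008 = 30024$)
$\frac{1}{B + b{\left(626 \right)}} = \frac{1}{30024 + \sqrt{-300 + 626}} = \frac{1}{30024 + \sqrt{326}}$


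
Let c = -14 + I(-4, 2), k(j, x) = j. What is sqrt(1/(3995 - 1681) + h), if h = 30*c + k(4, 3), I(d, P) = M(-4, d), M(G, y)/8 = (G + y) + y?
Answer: I*sqrt(17648746102)/2314 ≈ 57.411*I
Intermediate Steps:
M(G, y) = 8*G + 16*y (M(G, y) = 8*((G + y) + y) = 8*(G + 2*y) = 8*G + 16*y)
I(d, P) = -32 + 16*d (I(d, P) = 8*(-4) + 16*d = -32 + 16*d)
c = -110 (c = -14 + (-32 + 16*(-4)) = -14 + (-32 - 64) = -14 - 96 = -110)
h = -3296 (h = 30*(-110) + 4 = -3300 + 4 = -3296)
sqrt(1/(3995 - 1681) + h) = sqrt(1/(3995 - 1681) - 3296) = sqrt(1/2314 - 3296) = sqrt(-7626943/2314) = I*sqrt(17648746102)/2314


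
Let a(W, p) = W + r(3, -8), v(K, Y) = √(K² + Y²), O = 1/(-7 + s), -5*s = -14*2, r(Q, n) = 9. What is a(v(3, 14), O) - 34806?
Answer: -34797 + √205 ≈ -34783.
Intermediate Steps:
s = 28/5 (s = -(-14)*2/5 = -⅕*(-28) = 28/5 ≈ 5.6000)
O = -5/7 (O = 1/(-7 + 28/5) = 1/(-7/5) = -5/7 ≈ -0.71429)
a(W, p) = 9 + W (a(W, p) = W + 9 = 9 + W)
a(v(3, 14), O) - 34806 = (9 + √(3² + 14²)) - 34806 = (9 + √(9 + 196)) - 34806 = (9 + √205) - 34806 = -34797 + √205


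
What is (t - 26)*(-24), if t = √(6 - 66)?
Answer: 624 - 48*I*√15 ≈ 624.0 - 185.9*I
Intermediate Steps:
t = 2*I*√15 (t = √(-60) = 2*I*√15 ≈ 7.746*I)
(t - 26)*(-24) = (2*I*√15 - 26)*(-24) = (-26 + 2*I*√15)*(-24) = 624 - 48*I*√15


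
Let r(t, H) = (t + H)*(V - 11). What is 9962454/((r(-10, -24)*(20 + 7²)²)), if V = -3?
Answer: 1660409/377706 ≈ 4.3960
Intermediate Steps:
r(t, H) = -14*H - 14*t (r(t, H) = (t + H)*(-3 - 11) = (H + t)*(-14) = -14*H - 14*t)
9962454/((r(-10, -24)*(20 + 7²)²)) = 9962454/(((-14*(-24) - 14*(-10))*(20 + 7²)²)) = 9962454/(((336 + 140)*(20 + 49)²)) = 9962454/((476*69²)) = 9962454/((476*4761)) = 9962454/2266236 = 9962454*(1/2266236) = 1660409/377706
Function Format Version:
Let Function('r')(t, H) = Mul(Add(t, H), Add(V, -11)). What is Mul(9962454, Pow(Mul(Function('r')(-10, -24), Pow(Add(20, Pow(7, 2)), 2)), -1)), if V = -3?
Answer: Rational(1660409, 377706) ≈ 4.3960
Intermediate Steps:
Function('r')(t, H) = Add(Mul(-14, H), Mul(-14, t)) (Function('r')(t, H) = Mul(Add(t, H), Add(-3, -11)) = Mul(Add(H, t), -14) = Add(Mul(-14, H), Mul(-14, t)))
Mul(9962454, Pow(Mul(Function('r')(-10, -24), Pow(Add(20, Pow(7, 2)), 2)), -1)) = Mul(9962454, Pow(Mul(Add(Mul(-14, -24), Mul(-14, -10)), Pow(Add(20, Pow(7, 2)), 2)), -1)) = Mul(9962454, Pow(Mul(Add(336, 140), Pow(Add(20, 49), 2)), -1)) = Mul(9962454, Pow(Mul(476, Pow(69, 2)), -1)) = Mul(9962454, Pow(Mul(476, 4761), -1)) = Mul(9962454, Pow(2266236, -1)) = Mul(9962454, Rational(1, 2266236)) = Rational(1660409, 377706)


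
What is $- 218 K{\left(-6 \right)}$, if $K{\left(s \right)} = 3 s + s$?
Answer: $5232$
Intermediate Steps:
$K{\left(s \right)} = 4 s$
$- 218 K{\left(-6 \right)} = - 218 \cdot 4 \left(-6\right) = \left(-218\right) \left(-24\right) = 5232$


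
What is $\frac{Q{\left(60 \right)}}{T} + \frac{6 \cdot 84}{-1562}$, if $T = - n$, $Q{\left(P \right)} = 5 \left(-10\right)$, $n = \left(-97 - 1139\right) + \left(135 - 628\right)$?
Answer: $- \frac{474758}{1350349} \approx -0.35158$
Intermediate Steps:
$n = -1729$ ($n = \left(-97 - 1139\right) - 493 = -1236 - 493 = -1729$)
$Q{\left(P \right)} = -50$
$T = 1729$ ($T = \left(-1\right) \left(-1729\right) = 1729$)
$\frac{Q{\left(60 \right)}}{T} + \frac{6 \cdot 84}{-1562} = - \frac{50}{1729} + \frac{6 \cdot 84}{-1562} = \left(-50\right) \frac{1}{1729} + 504 \left(- \frac{1}{1562}\right) = - \frac{50}{1729} - \frac{252}{781} = - \frac{474758}{1350349}$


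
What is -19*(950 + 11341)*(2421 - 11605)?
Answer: 2144730336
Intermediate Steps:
-19*(950 + 11341)*(2421 - 11605) = -233529*(-9184) = -19*(-112880544) = 2144730336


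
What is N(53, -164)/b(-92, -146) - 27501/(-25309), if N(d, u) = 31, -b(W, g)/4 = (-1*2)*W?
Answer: 19456157/18627424 ≈ 1.0445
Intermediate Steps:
b(W, g) = 8*W (b(W, g) = -4*(-1*2)*W = -(-8)*W = 8*W)
N(53, -164)/b(-92, -146) - 27501/(-25309) = 31/((8*(-92))) - 27501/(-25309) = 31/(-736) - 27501*(-1/25309) = 31*(-1/736) + 27501/25309 = -31/736 + 27501/25309 = 19456157/18627424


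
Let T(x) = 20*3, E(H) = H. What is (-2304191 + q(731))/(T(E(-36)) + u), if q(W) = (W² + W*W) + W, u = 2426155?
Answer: -1234738/2426215 ≈ -0.50891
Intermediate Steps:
q(W) = W + 2*W² (q(W) = (W² + W²) + W = 2*W² + W = W + 2*W²)
T(x) = 60
(-2304191 + q(731))/(T(E(-36)) + u) = (-2304191 + 731*(1 + 2*731))/(60 + 2426155) = (-2304191 + 731*(1 + 1462))/2426215 = (-2304191 + 731*1463)*(1/2426215) = (-2304191 + 1069453)*(1/2426215) = -1234738*1/2426215 = -1234738/2426215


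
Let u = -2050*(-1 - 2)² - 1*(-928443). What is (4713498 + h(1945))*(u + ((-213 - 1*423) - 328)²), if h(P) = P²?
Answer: 15627561292147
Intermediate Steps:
u = 909993 (u = -2050*(-3)² + 928443 = -2050*9 + 928443 = -18450 + 928443 = 909993)
(4713498 + h(1945))*(u + ((-213 - 1*423) - 328)²) = (4713498 + 1945²)*(909993 + ((-213 - 1*423) - 328)²) = (4713498 + 3783025)*(909993 + ((-213 - 423) - 328)²) = 8496523*(909993 + (-636 - 328)²) = 8496523*(909993 + (-964)²) = 8496523*(909993 + 929296) = 8496523*1839289 = 15627561292147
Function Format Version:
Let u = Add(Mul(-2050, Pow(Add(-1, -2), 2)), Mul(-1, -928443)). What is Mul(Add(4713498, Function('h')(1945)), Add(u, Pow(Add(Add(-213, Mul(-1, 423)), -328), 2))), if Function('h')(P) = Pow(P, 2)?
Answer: 15627561292147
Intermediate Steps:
u = 909993 (u = Add(Mul(-2050, Pow(-3, 2)), 928443) = Add(Mul(-2050, 9), 928443) = Add(-18450, 928443) = 909993)
Mul(Add(4713498, Function('h')(1945)), Add(u, Pow(Add(Add(-213, Mul(-1, 423)), -328), 2))) = Mul(Add(4713498, Pow(1945, 2)), Add(909993, Pow(Add(Add(-213, Mul(-1, 423)), -328), 2))) = Mul(Add(4713498, 3783025), Add(909993, Pow(Add(Add(-213, -423), -328), 2))) = Mul(8496523, Add(909993, Pow(Add(-636, -328), 2))) = Mul(8496523, Add(909993, Pow(-964, 2))) = Mul(8496523, Add(909993, 929296)) = Mul(8496523, 1839289) = 15627561292147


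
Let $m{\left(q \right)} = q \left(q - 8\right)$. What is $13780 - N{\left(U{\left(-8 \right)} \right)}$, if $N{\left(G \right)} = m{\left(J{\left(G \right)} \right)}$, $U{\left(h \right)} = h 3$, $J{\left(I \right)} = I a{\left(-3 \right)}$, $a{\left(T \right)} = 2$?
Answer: $11092$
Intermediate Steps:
$J{\left(I \right)} = 2 I$ ($J{\left(I \right)} = I 2 = 2 I$)
$m{\left(q \right)} = q \left(-8 + q\right)$
$U{\left(h \right)} = 3 h$
$N{\left(G \right)} = 2 G \left(-8 + 2 G\right)$
$13780 - N{\left(U{\left(-8 \right)} \right)} = 13780 - 4 \cdot 3 \left(-8\right) \left(-4 + 3 \left(-8\right)\right) = 13780 - 4 \left(-24\right) \left(-4 - 24\right) = 13780 - 4 \left(-24\right) \left(-28\right) = 13780 - 2688 = 11092$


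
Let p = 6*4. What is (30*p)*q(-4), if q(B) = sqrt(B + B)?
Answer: 1440*I*sqrt(2) ≈ 2036.5*I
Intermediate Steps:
p = 24
q(B) = sqrt(2)*sqrt(B) (q(B) = sqrt(2*B) = sqrt(2)*sqrt(B))
(30*p)*q(-4) = (30*24)*(sqrt(2)*sqrt(-4)) = 720*(sqrt(2)*(2*I)) = 720*(2*I*sqrt(2)) = 1440*I*sqrt(2)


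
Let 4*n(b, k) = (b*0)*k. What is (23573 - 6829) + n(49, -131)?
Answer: 16744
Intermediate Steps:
n(b, k) = 0 (n(b, k) = ((b*0)*k)/4 = (0*k)/4 = (1/4)*0 = 0)
(23573 - 6829) + n(49, -131) = (23573 - 6829) + 0 = 16744 + 0 = 16744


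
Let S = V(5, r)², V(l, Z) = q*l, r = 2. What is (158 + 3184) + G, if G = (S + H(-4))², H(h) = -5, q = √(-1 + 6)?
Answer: 17742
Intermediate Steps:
q = √5 ≈ 2.2361
V(l, Z) = l*√5 (V(l, Z) = √5*l = l*√5)
S = 125 (S = (5*√5)² = 125)
G = 14400 (G = (125 - 5)² = 120² = 14400)
(158 + 3184) + G = (158 + 3184) + 14400 = 3342 + 14400 = 17742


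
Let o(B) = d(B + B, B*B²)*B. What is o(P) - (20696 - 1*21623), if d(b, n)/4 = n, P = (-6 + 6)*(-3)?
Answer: 927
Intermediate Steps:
P = 0 (P = 0*(-3) = 0)
d(b, n) = 4*n
o(B) = 4*B⁴ (o(B) = (4*(B*B²))*B = (4*B³)*B = 4*B⁴)
o(P) - (20696 - 1*21623) = 4*0⁴ - (20696 - 1*21623) = 4*0 - (20696 - 21623) = 0 - 1*(-927) = 0 + 927 = 927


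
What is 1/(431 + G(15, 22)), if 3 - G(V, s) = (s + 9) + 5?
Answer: 1/398 ≈ 0.0025126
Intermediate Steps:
G(V, s) = -11 - s (G(V, s) = 3 - ((s + 9) + 5) = 3 - ((9 + s) + 5) = 3 - (14 + s) = 3 + (-14 - s) = -11 - s)
1/(431 + G(15, 22)) = 1/(431 + (-11 - 1*22)) = 1/(431 + (-11 - 22)) = 1/(431 - 33) = 1/398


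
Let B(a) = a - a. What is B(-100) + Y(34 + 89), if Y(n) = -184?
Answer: -184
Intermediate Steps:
B(a) = 0
B(-100) + Y(34 + 89) = 0 - 184 = -184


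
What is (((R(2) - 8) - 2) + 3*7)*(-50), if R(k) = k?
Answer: -650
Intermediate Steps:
(((R(2) - 8) - 2) + 3*7)*(-50) = (((2 - 8) - 2) + 3*7)*(-50) = ((-6 - 2) + 21)*(-50) = (-8 + 21)*(-50) = 13*(-50) = -650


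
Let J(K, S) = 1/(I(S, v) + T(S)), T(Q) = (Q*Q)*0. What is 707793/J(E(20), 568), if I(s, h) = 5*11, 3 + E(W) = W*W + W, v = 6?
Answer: 38928615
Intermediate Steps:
E(W) = -3 + W + W² (E(W) = -3 + (W*W + W) = -3 + (W² + W) = -3 + (W + W²) = -3 + W + W²)
T(Q) = 0 (T(Q) = Q²*0 = 0)
I(s, h) = 55
J(K, S) = 1/55 (J(K, S) = 1/(55 + 0) = 1/55)
707793/J(E(20), 568) = 707793/(1/55) = 707793*55 = 38928615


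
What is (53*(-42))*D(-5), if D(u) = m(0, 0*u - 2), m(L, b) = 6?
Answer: -13356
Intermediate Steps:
D(u) = 6
(53*(-42))*D(-5) = (53*(-42))*6 = -2226*6 = -13356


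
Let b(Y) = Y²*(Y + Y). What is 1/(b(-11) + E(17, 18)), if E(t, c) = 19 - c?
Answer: -1/2661 ≈ -0.00037580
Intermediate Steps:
b(Y) = 2*Y³ (b(Y) = Y²*(2*Y) = 2*Y³)
1/(b(-11) + E(17, 18)) = 1/(2*(-11)³ + (19 - 1*18)) = 1/(2*(-1331) + (19 - 18)) = 1/(-2662 + 1) = 1/(-2661) = -1/2661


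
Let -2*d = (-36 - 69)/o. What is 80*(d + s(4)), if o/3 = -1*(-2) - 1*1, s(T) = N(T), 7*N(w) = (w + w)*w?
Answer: 12360/7 ≈ 1765.7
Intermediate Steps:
N(w) = 2*w²/7 (N(w) = ((w + w)*w)/7 = ((2*w)*w)/7 = (2*w²)/7 = 2*w²/7)
s(T) = 2*T²/7
o = 3 (o = 3*(-1*(-2) - 1*1) = 3*(2 - 1) = 3*1 = 3)
d = 35/2 (d = -(-36 - 69)/(2*3) = -(-105)/(2*3) = -½*(-35) = 35/2 ≈ 17.500)
80*(d + s(4)) = 80*(35/2 + (2/7)*4²) = 80*(35/2 + (2/7)*16) = 80*(35/2 + 32/7) = 80*(309/14) = 12360/7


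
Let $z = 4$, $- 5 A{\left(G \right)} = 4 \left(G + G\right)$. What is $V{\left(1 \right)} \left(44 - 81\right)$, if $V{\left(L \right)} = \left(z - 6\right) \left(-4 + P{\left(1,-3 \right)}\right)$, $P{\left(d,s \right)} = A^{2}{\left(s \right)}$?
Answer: $\frac{35224}{25} \approx 1409.0$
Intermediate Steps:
$A{\left(G \right)} = - \frac{8 G}{5}$ ($A{\left(G \right)} = - \frac{4 \left(G + G\right)}{5} = - \frac{4 \cdot 2 G}{5} = - \frac{8 G}{5}$)
$P{\left(d,s \right)} = \frac{64 s^{2}}{25}$ ($P{\left(d,s \right)} = \left(- \frac{8 s}{5}\right)^{2} = \frac{64 s^{2}}{25}$)
$V{\left(L \right)} = - \frac{952}{25}$ ($V{\left(L \right)} = \left(4 - 6\right) \left(-4 + \frac{64 \left(-3\right)^{2}}{25}\right) = - 2 \left(-4 + \frac{64}{25} \cdot 9\right) = - 2 \left(-4 + \frac{576}{25}\right) = \left(-2\right) \frac{476}{25} = - \frac{952}{25}$)
$V{\left(1 \right)} \left(44 - 81\right) = - \frac{952 \left(44 - 81\right)}{25} = \left(- \frac{952}{25}\right) \left(-37\right) = \frac{35224}{25}$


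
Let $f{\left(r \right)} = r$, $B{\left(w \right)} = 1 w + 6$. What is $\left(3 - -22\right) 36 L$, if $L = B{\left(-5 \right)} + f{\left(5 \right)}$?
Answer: $5400$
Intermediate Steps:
$B{\left(w \right)} = 6 + w$ ($B{\left(w \right)} = w + 6 = 6 + w$)
$L = 6$ ($L = \left(6 - 5\right) + 5 = 1 + 5 = 6$)
$\left(3 - -22\right) 36 L = \left(3 - -22\right) 36 \cdot 6 = \left(3 + 22\right) 36 \cdot 6 = 25 \cdot 36 \cdot 6 = 900 \cdot 6 = 5400$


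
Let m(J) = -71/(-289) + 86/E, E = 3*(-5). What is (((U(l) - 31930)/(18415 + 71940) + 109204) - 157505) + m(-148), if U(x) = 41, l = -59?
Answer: -222602993651/4608105 ≈ -48307.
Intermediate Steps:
E = -15
m(J) = -23789/4335 (m(J) = -71/(-289) + 86/(-15) = -71*(-1/289) + 86*(-1/15) = 71/289 - 86/15 = -23789/4335)
(((U(l) - 31930)/(18415 + 71940) + 109204) - 157505) + m(-148) = (((41 - 31930)/(18415 + 71940) + 109204) - 157505) - 23789/4335 = ((-31889/90355 + 109204) - 157505) - 23789/4335 = (9867095531/90355 - 157505) - 23789/4335 = -4364268744/90355 - 23789/4335 = -222602993651/4608105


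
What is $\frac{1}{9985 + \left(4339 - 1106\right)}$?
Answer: $\frac{1}{13218} \approx 7.5654 \cdot 10^{-5}$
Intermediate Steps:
$\frac{1}{9985 + \left(4339 - 1106\right)} = \frac{1}{9985 + 3233} = \frac{1}{13218}$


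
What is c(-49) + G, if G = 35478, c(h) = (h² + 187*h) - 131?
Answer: 28585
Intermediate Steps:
c(h) = -131 + h² + 187*h
c(-49) + G = (-131 + (-49)² + 187*(-49)) + 35478 = (-131 + 2401 - 9163) + 35478 = -6893 + 35478 = 28585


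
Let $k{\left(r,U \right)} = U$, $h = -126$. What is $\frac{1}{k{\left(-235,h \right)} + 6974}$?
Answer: $\frac{1}{6848} \approx 0.00014603$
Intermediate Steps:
$\frac{1}{k{\left(-235,h \right)} + 6974} = \frac{1}{-126 + 6974} = \frac{1}{6848}$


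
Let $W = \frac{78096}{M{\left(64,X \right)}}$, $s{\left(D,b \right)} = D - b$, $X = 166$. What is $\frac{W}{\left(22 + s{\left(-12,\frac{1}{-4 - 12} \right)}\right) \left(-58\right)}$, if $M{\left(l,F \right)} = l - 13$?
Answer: $- \frac{208256}{79373} \approx -2.6238$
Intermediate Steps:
$M{\left(l,F \right)} = -13 + l$ ($M{\left(l,F \right)} = l - 13 = -13 + l$)
$W = \frac{26032}{17}$ ($W = \frac{78096}{-13 + 64} = \frac{78096}{51} = 78096 \cdot \frac{1}{51} = \frac{26032}{17} \approx 1531.3$)
$\frac{W}{\left(22 + s{\left(-12,\frac{1}{-4 - 12} \right)}\right) \left(-58\right)} = \frac{26032}{17 \left(22 - \left(12 + \frac{1}{-4 - 12}\right)\right) \left(-58\right)} = \frac{26032}{17 \left(22 - \frac{191}{16}\right) \left(-58\right)} = \frac{26032}{17 \cdot \frac{161}{16} \left(-58\right)} = \frac{26032}{17 \left(- \frac{4669}{8}\right)} = \frac{26032}{17} \left(- \frac{8}{4669}\right) = - \frac{208256}{79373}$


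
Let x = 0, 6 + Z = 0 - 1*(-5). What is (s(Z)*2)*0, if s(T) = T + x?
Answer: 0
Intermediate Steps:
Z = -1 (Z = -6 + (0 - 1*(-5)) = -6 + (0 + 5) = -6 + 5 = -1)
s(T) = T (s(T) = T + 0 = T)
(s(Z)*2)*0 = -1*2*0 = -2*0 = 0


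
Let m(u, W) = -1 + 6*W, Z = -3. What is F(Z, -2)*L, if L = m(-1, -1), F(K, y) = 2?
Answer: -14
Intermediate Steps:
L = -7 (L = -1 + 6*(-1) = -1 - 6 = -7)
F(Z, -2)*L = 2*(-7) = -14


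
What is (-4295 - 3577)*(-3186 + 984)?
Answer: 17334144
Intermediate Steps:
(-4295 - 3577)*(-3186 + 984) = -7872*(-2202) = 17334144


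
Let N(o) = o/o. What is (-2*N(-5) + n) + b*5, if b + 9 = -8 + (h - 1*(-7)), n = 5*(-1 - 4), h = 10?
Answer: -27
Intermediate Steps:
n = -25 (n = 5*(-5) = -25)
N(o) = 1
b = 0 (b = -9 + (-8 + (10 - 1*(-7))) = -9 + (-8 + (10 + 7)) = -9 + (-8 + 17) = -9 + 9 = 0)
(-2*N(-5) + n) + b*5 = (-2*1 - 25) + 0*5 = (-2 - 25) + 0 = -27 + 0 = -27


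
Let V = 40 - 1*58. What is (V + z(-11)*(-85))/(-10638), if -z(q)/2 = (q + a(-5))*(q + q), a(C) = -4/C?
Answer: -6355/1773 ≈ -3.5843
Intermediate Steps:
V = -18 (V = 40 - 58 = -18)
z(q) = -4*q*(⅘ + q) (z(q) = -2*(q - 4/(-5))*(q + q) = -2*(q - 4*(-⅕))*2*q = -2*(q + ⅘)*2*q = -2*(⅘ + q)*2*q = -4*q*(⅘ + q))
(V + z(-11)*(-85))/(-10638) = (-18 - ⅘*(-11)*(4 + 5*(-11))*(-85))/(-10638) = (-18 - ⅘*(-11)*(4 - 55)*(-85))*(-1/10638) = (-18 - ⅘*(-11)*(-51)*(-85))*(-1/10638) = (-18 - 2244/5*(-85))*(-1/10638) = (-18 + 38148)*(-1/10638) = 38130*(-1/10638) = -6355/1773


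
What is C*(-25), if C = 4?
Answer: -100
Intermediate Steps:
C*(-25) = 4*(-25) = -100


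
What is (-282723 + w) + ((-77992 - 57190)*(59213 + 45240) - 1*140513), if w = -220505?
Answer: -14120809187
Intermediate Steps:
(-282723 + w) + ((-77992 - 57190)*(59213 + 45240) - 1*140513) = (-282723 - 220505) + ((-77992 - 57190)*(59213 + 45240) - 1*140513) = -503228 + (-135182*104453 - 140513) = -503228 + (-14120165446 - 140513) = -503228 - 14120305959 = -14120809187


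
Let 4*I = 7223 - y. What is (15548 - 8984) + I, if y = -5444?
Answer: 38923/4 ≈ 9730.8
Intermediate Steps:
I = 12667/4 (I = (7223 - 1*(-5444))/4 = (7223 + 5444)/4 = (¼)*12667 = 12667/4 ≈ 3166.8)
(15548 - 8984) + I = (15548 - 8984) + 12667/4 = 6564 + 12667/4 = 38923/4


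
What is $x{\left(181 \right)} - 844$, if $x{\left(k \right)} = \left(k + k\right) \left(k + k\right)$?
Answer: $130200$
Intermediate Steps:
$x{\left(k \right)} = 4 k^{2}$ ($x{\left(k \right)} = 2 k 2 k = 4 k^{2}$)
$x{\left(181 \right)} - 844 = 4 \cdot 181^{2} - 844 = 4 \cdot 32761 - 844 = 131044 - 844 = 130200$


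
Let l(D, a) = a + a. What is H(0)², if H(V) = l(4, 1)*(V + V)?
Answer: 0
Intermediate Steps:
l(D, a) = 2*a
H(V) = 4*V (H(V) = (2*1)*(V + V) = 2*(2*V) = 4*V)
H(0)² = (4*0)² = 0² = 0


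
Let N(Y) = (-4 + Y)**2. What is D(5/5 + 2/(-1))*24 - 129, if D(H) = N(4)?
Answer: -129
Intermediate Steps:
D(H) = 0 (D(H) = (-4 + 4)**2 = 0**2 = 0)
D(5/5 + 2/(-1))*24 - 129 = 0*24 - 129 = 0 - 129 = -129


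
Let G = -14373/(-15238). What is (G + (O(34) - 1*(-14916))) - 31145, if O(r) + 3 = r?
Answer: -246810751/15238 ≈ -16197.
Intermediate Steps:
G = 14373/15238 (G = -14373*(-1/15238) = 14373/15238 ≈ 0.94323)
O(r) = -3 + r
(G + (O(34) - 1*(-14916))) - 31145 = (14373/15238 + ((-3 + 34) - 1*(-14916))) - 31145 = (14373/15238 + (31 + 14916)) - 31145 = (14373/15238 + 14947) - 31145 = 227776759/15238 - 31145 = -246810751/15238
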